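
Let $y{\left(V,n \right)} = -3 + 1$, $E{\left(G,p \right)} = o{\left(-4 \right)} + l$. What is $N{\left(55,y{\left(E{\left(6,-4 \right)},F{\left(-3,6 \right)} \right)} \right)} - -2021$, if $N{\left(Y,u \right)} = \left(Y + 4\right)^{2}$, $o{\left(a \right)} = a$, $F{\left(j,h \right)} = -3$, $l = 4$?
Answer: $5502$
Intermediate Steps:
$E{\left(G,p \right)} = 0$ ($E{\left(G,p \right)} = -4 + 4 = 0$)
$y{\left(V,n \right)} = -2$
$N{\left(Y,u \right)} = \left(4 + Y\right)^{2}$
$N{\left(55,y{\left(E{\left(6,-4 \right)},F{\left(-3,6 \right)} \right)} \right)} - -2021 = \left(4 + 55\right)^{2} - -2021 = 59^{2} + 2021 = 3481 + 2021 = 5502$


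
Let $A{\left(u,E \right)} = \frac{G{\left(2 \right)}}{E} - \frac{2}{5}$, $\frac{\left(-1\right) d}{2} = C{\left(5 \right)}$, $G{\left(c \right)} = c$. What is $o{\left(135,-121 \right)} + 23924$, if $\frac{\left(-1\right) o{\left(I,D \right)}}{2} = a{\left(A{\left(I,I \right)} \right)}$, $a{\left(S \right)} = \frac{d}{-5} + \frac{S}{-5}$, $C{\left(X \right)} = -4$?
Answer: $\frac{16150756}{675} \approx 23927.0$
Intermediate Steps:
$d = 8$ ($d = \left(-2\right) \left(-4\right) = 8$)
$A{\left(u,E \right)} = - \frac{2}{5} + \frac{2}{E}$ ($A{\left(u,E \right)} = \frac{2}{E} - \frac{2}{5} = - \frac{2}{5} + \frac{2}{E}$)
$a{\left(S \right)} = - \frac{8}{5} - \frac{S}{5}$ ($a{\left(S \right)} = \frac{8}{-5} + \frac{S}{-5} = 8 \left(- \frac{1}{5}\right) + S \left(- \frac{1}{5}\right) = - \frac{8}{5} - \frac{S}{5}$)
$o{\left(I,D \right)} = \frac{76}{25} + \frac{4}{5 I}$ ($o{\left(I,D \right)} = - 2 \left(- \frac{8}{5} - \frac{- \frac{2}{5} + \frac{2}{I}}{5}\right) = - 2 \left(- \frac{8}{5} + \left(\frac{2}{25} - \frac{2}{5 I}\right)\right) = - 2 \left(- \frac{38}{25} - \frac{2}{5 I}\right) = \frac{76}{25} + \frac{4}{5 I}$)
$o{\left(135,-121 \right)} + 23924 = \frac{4 \left(5 + 19 \cdot 135\right)}{25 \cdot 135} + 23924 = \frac{4}{25} \cdot \frac{1}{135} \left(5 + 2565\right) + 23924 = \frac{4}{25} \cdot \frac{1}{135} \cdot 2570 + 23924 = \frac{2056}{675} + 23924 = \frac{16150756}{675}$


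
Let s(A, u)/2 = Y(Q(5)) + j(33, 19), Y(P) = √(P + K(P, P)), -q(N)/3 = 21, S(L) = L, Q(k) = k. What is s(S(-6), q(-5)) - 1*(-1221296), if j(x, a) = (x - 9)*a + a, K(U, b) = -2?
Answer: 1222246 + 2*√3 ≈ 1.2223e+6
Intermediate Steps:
j(x, a) = a + a*(-9 + x) (j(x, a) = (-9 + x)*a + a = a*(-9 + x) + a = a + a*(-9 + x))
q(N) = -63 (q(N) = -3*21 = -63)
Y(P) = √(-2 + P) (Y(P) = √(P - 2) = √(-2 + P))
s(A, u) = 950 + 2*√3 (s(A, u) = 2*(√(-2 + 5) + 19*(-8 + 33)) = 2*(√3 + 19*25) = 2*(√3 + 475) = 2*(475 + √3) = 950 + 2*√3)
s(S(-6), q(-5)) - 1*(-1221296) = (950 + 2*√3) - 1*(-1221296) = (950 + 2*√3) + 1221296 = 1222246 + 2*√3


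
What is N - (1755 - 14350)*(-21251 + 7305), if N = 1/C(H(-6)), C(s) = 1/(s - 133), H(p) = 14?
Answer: -175649989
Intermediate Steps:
C(s) = 1/(-133 + s)
N = -119 (N = 1/(1/(-133 + 14)) = 1/(1/(-119)) = 1/(-1/119) = -119)
N - (1755 - 14350)*(-21251 + 7305) = -119 - (1755 - 14350)*(-21251 + 7305) = -119 - (-12595)*(-13946) = -119 - 1*175649870 = -119 - 175649870 = -175649989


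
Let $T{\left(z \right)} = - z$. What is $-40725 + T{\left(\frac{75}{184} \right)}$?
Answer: $- \frac{7493475}{184} \approx -40725.0$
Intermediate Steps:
$-40725 + T{\left(\frac{75}{184} \right)} = -40725 - \frac{75}{184} = - \frac{7493475}{184}$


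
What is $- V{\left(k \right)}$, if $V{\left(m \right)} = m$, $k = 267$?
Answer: $-267$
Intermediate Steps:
$- V{\left(k \right)} = \left(-1\right) 267 = -267$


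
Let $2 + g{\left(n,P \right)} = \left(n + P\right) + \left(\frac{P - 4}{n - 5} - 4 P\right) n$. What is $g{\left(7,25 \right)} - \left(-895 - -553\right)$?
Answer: $- \frac{509}{2} \approx -254.5$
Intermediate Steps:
$g{\left(n,P \right)} = -2 + P + n + n \left(- 4 P + \frac{-4 + P}{-5 + n}\right)$ ($g{\left(n,P \right)} = -2 + \left(\left(n + P\right) + \left(\frac{P - 4}{n - 5} - 4 P\right) n\right) = -2 + \left(\left(P + n\right) + \left(\frac{-4 + P}{-5 + n} - 4 P\right) n\right) = -2 + \left(\left(P + n\right) + \left(- 4 P + \frac{-4 + P}{-5 + n}\right) n\right) = -2 + \left(\left(P + n\right) + n \left(- 4 P + \frac{-4 + P}{-5 + n}\right)\right) = -2 + \left(P + n + n \left(- 4 P + \frac{-4 + P}{-5 + n}\right)\right) = -2 + P + n + n \left(- 4 P + \frac{-4 + P}{-5 + n}\right)$)
$g{\left(7,25 \right)} - \left(-895 - -553\right) = \frac{10 + 7^{2} - 77 - 125 - 100 \cdot 7^{2} + 22 \cdot 25 \cdot 7}{-5 + 7} - \left(-895 - -553\right) = \frac{10 + 49 - 77 - 125 - 100 \cdot 49 + 3850}{2} - \left(-895 + 553\right) = \frac{10 + 49 - 77 - 125 - 4900 + 3850}{2} - -342 = \frac{1}{2} \left(-1193\right) + 342 = - \frac{1193}{2} + 342 = - \frac{509}{2}$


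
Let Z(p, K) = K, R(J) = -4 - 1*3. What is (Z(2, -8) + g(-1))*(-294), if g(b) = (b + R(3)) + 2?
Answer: 4116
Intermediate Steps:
R(J) = -7 (R(J) = -4 - 3 = -7)
g(b) = -5 + b (g(b) = (b - 7) + 2 = (-7 + b) + 2 = -5 + b)
(Z(2, -8) + g(-1))*(-294) = (-8 + (-5 - 1))*(-294) = (-8 - 6)*(-294) = -14*(-294) = 4116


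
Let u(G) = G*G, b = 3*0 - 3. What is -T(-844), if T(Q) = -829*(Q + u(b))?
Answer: -692215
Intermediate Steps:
b = -3 (b = 0 - 3 = -3)
u(G) = G**2
T(Q) = -7461 - 829*Q (T(Q) = -829*(Q + (-3)**2) = -829*(Q + 9) = -829*(9 + Q) = -7461 - 829*Q)
-T(-844) = -(-7461 - 829*(-844)) = -(-7461 + 699676) = -1*692215 = -692215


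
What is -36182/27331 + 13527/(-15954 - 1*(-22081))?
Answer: 148019323/167457037 ≈ 0.88392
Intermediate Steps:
-36182/27331 + 13527/(-15954 - 1*(-22081)) = -36182*1/27331 + 13527/(-15954 + 22081) = -36182/27331 + 13527/6127 = 148019323/167457037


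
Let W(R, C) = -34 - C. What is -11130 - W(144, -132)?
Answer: -11228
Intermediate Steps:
-11130 - W(144, -132) = -11130 - (-34 - 1*(-132)) = -11130 - (-34 + 132) = -11130 - 1*98 = -11130 - 98 = -11228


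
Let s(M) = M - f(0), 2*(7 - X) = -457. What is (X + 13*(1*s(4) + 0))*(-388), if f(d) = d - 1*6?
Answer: -141814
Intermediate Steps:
f(d) = -6 + d (f(d) = d - 6 = -6 + d)
X = 471/2 (X = 7 - 1/2*(-457) = 7 + 457/2 = 471/2 ≈ 235.50)
s(M) = 6 + M (s(M) = M - (-6 + 0) = M - 1*(-6) = M + 6 = 6 + M)
(X + 13*(1*s(4) + 0))*(-388) = (471/2 + 13*(1*(6 + 4) + 0))*(-388) = (471/2 + 13*(1*10 + 0))*(-388) = (471/2 + 13*(10 + 0))*(-388) = (471/2 + 13*10)*(-388) = (471/2 + 130)*(-388) = (731/2)*(-388) = -141814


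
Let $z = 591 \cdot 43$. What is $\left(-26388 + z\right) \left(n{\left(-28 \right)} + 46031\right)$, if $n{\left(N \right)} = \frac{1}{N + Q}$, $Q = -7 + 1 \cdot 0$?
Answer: $- \frac{314161380}{7} \approx -4.488 \cdot 10^{7}$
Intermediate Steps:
$z = 25413$
$Q = -7$ ($Q = -7 + 0 = -7$)
$n{\left(N \right)} = \frac{1}{-7 + N}$ ($n{\left(N \right)} = \frac{1}{N - 7} = \frac{1}{-7 + N}$)
$\left(-26388 + z\right) \left(n{\left(-28 \right)} + 46031\right) = \left(-26388 + 25413\right) \left(\frac{1}{-7 - 28} + 46031\right) = - 975 \left(\frac{1}{-35} + 46031\right) = - 975 \left(- \frac{1}{35} + 46031\right) = \left(-975\right) \frac{1611084}{35} = - \frac{314161380}{7}$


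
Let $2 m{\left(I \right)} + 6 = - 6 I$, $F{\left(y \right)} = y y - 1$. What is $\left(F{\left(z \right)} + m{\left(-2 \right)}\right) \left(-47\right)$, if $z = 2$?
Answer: $-282$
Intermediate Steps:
$F{\left(y \right)} = -1 + y^{2}$ ($F{\left(y \right)} = y^{2} - 1 = -1 + y^{2}$)
$m{\left(I \right)} = -3 - 3 I$ ($m{\left(I \right)} = -3 + \frac{\left(-6\right) I}{2} = -3 - 3 I$)
$\left(F{\left(z \right)} + m{\left(-2 \right)}\right) \left(-47\right) = \left(\left(-1 + 2^{2}\right) - -3\right) \left(-47\right) = \left(\left(-1 + 4\right) + \left(-3 + 6\right)\right) \left(-47\right) = \left(3 + 3\right) \left(-47\right) = 6 \left(-47\right) = -282$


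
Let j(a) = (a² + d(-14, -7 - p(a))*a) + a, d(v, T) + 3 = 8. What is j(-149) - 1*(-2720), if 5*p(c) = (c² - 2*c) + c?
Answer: 24027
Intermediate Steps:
p(c) = -c/5 + c²/5 (p(c) = ((c² - 2*c) + c)/5 = (c² - c)/5 = -c/5 + c²/5)
d(v, T) = 5 (d(v, T) = -3 + 8 = 5)
j(a) = a² + 6*a (j(a) = (a² + 5*a) + a = a² + 6*a)
j(-149) - 1*(-2720) = -149*(6 - 149) - 1*(-2720) = -149*(-143) + 2720 = 21307 + 2720 = 24027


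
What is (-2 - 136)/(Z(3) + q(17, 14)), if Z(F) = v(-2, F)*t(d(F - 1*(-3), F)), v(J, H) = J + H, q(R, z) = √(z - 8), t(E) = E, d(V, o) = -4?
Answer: 276/5 + 69*√6/5 ≈ 89.003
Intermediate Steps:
q(R, z) = √(-8 + z)
v(J, H) = H + J
Z(F) = 8 - 4*F (Z(F) = (F - 2)*(-4) = (-2 + F)*(-4) = 8 - 4*F)
(-2 - 136)/(Z(3) + q(17, 14)) = (-2 - 136)/((8 - 4*3) + √(-8 + 14)) = -138/((8 - 12) + √6) = -138/(-4 + √6)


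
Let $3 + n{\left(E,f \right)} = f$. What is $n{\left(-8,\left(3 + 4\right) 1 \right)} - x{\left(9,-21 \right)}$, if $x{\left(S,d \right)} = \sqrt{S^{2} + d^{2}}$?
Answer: $4 - 3 \sqrt{58} \approx -18.847$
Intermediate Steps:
$n{\left(E,f \right)} = -3 + f$
$n{\left(-8,\left(3 + 4\right) 1 \right)} - x{\left(9,-21 \right)} = \left(-3 + \left(3 + 4\right) 1\right) - \sqrt{9^{2} + \left(-21\right)^{2}} = \left(-3 + 7 \cdot 1\right) - \sqrt{81 + 441} = \left(-3 + 7\right) - \sqrt{522} = 4 - 3 \sqrt{58}$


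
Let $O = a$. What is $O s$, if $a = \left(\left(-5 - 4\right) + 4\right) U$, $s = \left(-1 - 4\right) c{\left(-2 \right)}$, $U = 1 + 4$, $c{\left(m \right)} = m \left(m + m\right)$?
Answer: $1000$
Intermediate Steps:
$c{\left(m \right)} = 2 m^{2}$ ($c{\left(m \right)} = m 2 m = 2 m^{2}$)
$U = 5$
$s = -40$ ($s = \left(-1 - 4\right) 2 \left(-2\right)^{2} = - 5 \cdot 2 \cdot 4 = \left(-5\right) 8 = -40$)
$a = -25$ ($a = \left(\left(-5 - 4\right) + 4\right) 5 = \left(-9 + 4\right) 5 = \left(-5\right) 5 = -25$)
$O = -25$
$O s = \left(-25\right) \left(-40\right) = 1000$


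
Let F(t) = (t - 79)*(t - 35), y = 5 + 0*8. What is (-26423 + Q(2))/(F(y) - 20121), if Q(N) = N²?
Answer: 26419/17901 ≈ 1.4758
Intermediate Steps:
y = 5 (y = 5 + 0 = 5)
F(t) = (-79 + t)*(-35 + t)
(-26423 + Q(2))/(F(y) - 20121) = (-26423 + 2²)/((2765 + 5² - 114*5) - 20121) = (-26423 + 4)/((2765 + 25 - 570) - 20121) = -26419/(2220 - 20121) = -26419/(-17901) = -26419*(-1/17901) = 26419/17901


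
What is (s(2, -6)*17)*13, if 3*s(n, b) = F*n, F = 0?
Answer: 0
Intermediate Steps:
s(n, b) = 0 (s(n, b) = (0*n)/3 = (⅓)*0 = 0)
(s(2, -6)*17)*13 = (0*17)*13 = 0*13 = 0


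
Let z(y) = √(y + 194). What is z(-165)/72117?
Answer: √29/72117 ≈ 7.4673e-5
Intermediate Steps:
z(y) = √(194 + y)
z(-165)/72117 = √(194 - 165)/72117 = √29*(1/72117) = √29/72117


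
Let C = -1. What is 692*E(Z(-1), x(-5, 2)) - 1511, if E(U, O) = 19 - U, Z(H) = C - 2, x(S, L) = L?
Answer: 13713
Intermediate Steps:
Z(H) = -3 (Z(H) = -1 - 2 = -3)
692*E(Z(-1), x(-5, 2)) - 1511 = 692*(19 - 1*(-3)) - 1511 = 692*(19 + 3) - 1511 = 692*22 - 1511 = 15224 - 1511 = 13713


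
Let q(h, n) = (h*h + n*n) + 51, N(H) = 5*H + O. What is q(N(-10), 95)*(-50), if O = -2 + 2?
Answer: -578800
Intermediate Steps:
O = 0
N(H) = 5*H (N(H) = 5*H + 0 = 5*H)
q(h, n) = 51 + h² + n² (q(h, n) = (h² + n²) + 51 = 51 + h² + n²)
q(N(-10), 95)*(-50) = (51 + (5*(-10))² + 95²)*(-50) = (51 + (-50)² + 9025)*(-50) = (51 + 2500 + 9025)*(-50) = 11576*(-50) = -578800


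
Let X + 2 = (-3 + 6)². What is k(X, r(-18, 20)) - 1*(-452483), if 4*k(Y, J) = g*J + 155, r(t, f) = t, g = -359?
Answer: 1816549/4 ≈ 4.5414e+5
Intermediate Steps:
X = 7 (X = -2 + (-3 + 6)² = -2 + 3² = -2 + 9 = 7)
k(Y, J) = 155/4 - 359*J/4 (k(Y, J) = (-359*J + 155)/4 = (155 - 359*J)/4 = 155/4 - 359*J/4)
k(X, r(-18, 20)) - 1*(-452483) = (155/4 - 359/4*(-18)) - 1*(-452483) = (155/4 + 3231/2) + 452483 = 6617/4 + 452483 = 1816549/4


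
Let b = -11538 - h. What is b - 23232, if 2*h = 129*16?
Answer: -35802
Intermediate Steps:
h = 1032 (h = (129*16)/2 = (½)*2064 = 1032)
b = -12570 (b = -11538 - 1*1032 = -11538 - 1032 = -12570)
b - 23232 = -12570 - 23232 = -35802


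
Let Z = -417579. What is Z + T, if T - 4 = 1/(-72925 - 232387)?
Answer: -127490658401/305312 ≈ -4.1758e+5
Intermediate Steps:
T = 1221247/305312 (T = 4 + 1/(-72925 - 232387) = 4 + 1/(-305312) = 4 - 1/305312 = 1221247/305312 ≈ 4.0000)
Z + T = -417579 + 1221247/305312 = -127490658401/305312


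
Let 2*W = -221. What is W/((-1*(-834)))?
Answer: -221/1668 ≈ -0.13249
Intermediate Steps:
W = -221/2 (W = (½)*(-221) = -221/2 ≈ -110.50)
W/((-1*(-834))) = -221/(2*((-1*(-834)))) = -221/2/834 = -221/2*1/834 = -221/1668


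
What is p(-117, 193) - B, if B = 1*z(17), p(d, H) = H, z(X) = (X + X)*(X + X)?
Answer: -963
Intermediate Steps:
z(X) = 4*X² (z(X) = (2*X)*(2*X) = 4*X²)
B = 1156 (B = 1*(4*17²) = 1*(4*289) = 1*1156 = 1156)
p(-117, 193) - B = 193 - 1*1156 = 193 - 1156 = -963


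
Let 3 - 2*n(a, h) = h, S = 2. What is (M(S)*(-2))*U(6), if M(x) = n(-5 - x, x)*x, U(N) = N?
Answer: -12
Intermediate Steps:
n(a, h) = 3/2 - h/2
M(x) = x*(3/2 - x/2) (M(x) = (3/2 - x/2)*x = x*(3/2 - x/2))
(M(S)*(-2))*U(6) = (((½)*2*(3 - 1*2))*(-2))*6 = (((½)*2*(3 - 2))*(-2))*6 = (((½)*2*1)*(-2))*6 = (1*(-2))*6 = -2*6 = -12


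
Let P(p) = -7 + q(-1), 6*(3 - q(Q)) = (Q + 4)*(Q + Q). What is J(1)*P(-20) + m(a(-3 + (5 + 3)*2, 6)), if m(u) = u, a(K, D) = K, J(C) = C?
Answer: 10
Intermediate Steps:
q(Q) = 3 - Q*(4 + Q)/3 (q(Q) = 3 - (Q + 4)*(Q + Q)/6 = 3 - (4 + Q)*2*Q/6 = 3 - Q*(4 + Q)/3)
P(p) = -3 (P(p) = -7 + (3 - 4/3*(-1) - ⅓*(-1)²) = -7 + (3 + 4/3 - ⅓*1) = -7 + (3 + 4/3 - ⅓) = -7 + 4 = -3)
J(1)*P(-20) + m(a(-3 + (5 + 3)*2, 6)) = 1*(-3) + (-3 + (5 + 3)*2) = -3 + (-3 + 8*2) = -3 + (-3 + 16) = -3 + 13 = 10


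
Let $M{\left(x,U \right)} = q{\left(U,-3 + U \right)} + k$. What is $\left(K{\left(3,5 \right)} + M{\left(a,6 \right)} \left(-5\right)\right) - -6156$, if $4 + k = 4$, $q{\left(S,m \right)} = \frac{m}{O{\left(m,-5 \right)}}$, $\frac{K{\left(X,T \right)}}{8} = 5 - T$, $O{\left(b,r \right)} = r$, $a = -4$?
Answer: $6159$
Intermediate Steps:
$K{\left(X,T \right)} = 40 - 8 T$ ($K{\left(X,T \right)} = 8 \left(5 - T\right) = 40 - 8 T$)
$q{\left(S,m \right)} = - \frac{m}{5}$ ($q{\left(S,m \right)} = \frac{m}{-5} = m \left(- \frac{1}{5}\right) = - \frac{m}{5}$)
$k = 0$ ($k = -4 + 4 = 0$)
$M{\left(x,U \right)} = \frac{3}{5} - \frac{U}{5}$ ($M{\left(x,U \right)} = - \frac{-3 + U}{5} + 0 = \left(\frac{3}{5} - \frac{U}{5}\right) + 0 = \frac{3}{5} - \frac{U}{5}$)
$\left(K{\left(3,5 \right)} + M{\left(a,6 \right)} \left(-5\right)\right) - -6156 = \left(\left(40 - 40\right) + \left(\frac{3}{5} - \frac{6}{5}\right) \left(-5\right)\right) - -6156 = \left(\left(40 - 40\right) + \left(\frac{3}{5} - \frac{6}{5}\right) \left(-5\right)\right) + 6156 = \left(0 - -3\right) + 6156 = \left(0 + 3\right) + 6156 = 3 + 6156 = 6159$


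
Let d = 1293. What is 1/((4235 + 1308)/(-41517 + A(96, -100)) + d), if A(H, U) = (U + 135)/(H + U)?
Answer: 166103/214749007 ≈ 0.00077347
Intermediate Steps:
A(H, U) = (135 + U)/(H + U)
1/((4235 + 1308)/(-41517 + A(96, -100)) + d) = 1/((4235 + 1308)/(-41517 + (135 - 100)/(96 - 100)) + 1293) = 1/(5543/(-41517 + 35/(-4)) + 1293) = 1/(5543/(-41517 - 1/4*35) + 1293) = 1/(5543/(-41517 - 35/4) + 1293) = 1/(5543/(-166103/4) + 1293) = 1/(5543*(-4/166103) + 1293) = 1/(-22172/166103 + 1293) = 1/(214749007/166103) = 166103/214749007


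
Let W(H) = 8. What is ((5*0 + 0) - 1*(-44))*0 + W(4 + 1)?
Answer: 8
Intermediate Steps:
((5*0 + 0) - 1*(-44))*0 + W(4 + 1) = ((5*0 + 0) - 1*(-44))*0 + 8 = ((0 + 0) + 44)*0 + 8 = (0 + 44)*0 + 8 = 44*0 + 8 = 0 + 8 = 8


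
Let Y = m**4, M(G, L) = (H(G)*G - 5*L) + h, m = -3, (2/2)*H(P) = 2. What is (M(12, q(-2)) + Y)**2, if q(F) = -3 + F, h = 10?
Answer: 19600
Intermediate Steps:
H(P) = 2
M(G, L) = 10 - 5*L + 2*G (M(G, L) = (2*G - 5*L) + 10 = (-5*L + 2*G) + 10 = 10 - 5*L + 2*G)
Y = 81 (Y = (-3)**4 = 81)
(M(12, q(-2)) + Y)**2 = ((10 - 5*(-3 - 2) + 2*12) + 81)**2 = ((10 - 5*(-5) + 24) + 81)**2 = ((10 + 25 + 24) + 81)**2 = (59 + 81)**2 = 140**2 = 19600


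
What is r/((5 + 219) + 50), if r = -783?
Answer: -783/274 ≈ -2.8577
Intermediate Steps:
r/((5 + 219) + 50) = -783/((5 + 219) + 50) = -783/(224 + 50) = -783/274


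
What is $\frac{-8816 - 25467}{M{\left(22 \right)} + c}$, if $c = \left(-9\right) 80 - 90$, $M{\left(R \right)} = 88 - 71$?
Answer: $\frac{34283}{793} \approx 43.232$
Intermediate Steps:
$M{\left(R \right)} = 17$ ($M{\left(R \right)} = 88 - 71 = 17$)
$c = -810$ ($c = -720 - 90 = -810$)
$\frac{-8816 - 25467}{M{\left(22 \right)} + c} = \frac{-8816 - 25467}{17 - 810} = - \frac{34283}{-793} = \left(-34283\right) \left(- \frac{1}{793}\right) = \frac{34283}{793}$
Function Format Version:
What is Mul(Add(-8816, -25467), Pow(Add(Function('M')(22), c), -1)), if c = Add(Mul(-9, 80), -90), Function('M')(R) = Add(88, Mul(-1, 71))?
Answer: Rational(34283, 793) ≈ 43.232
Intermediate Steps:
Function('M')(R) = 17 (Function('M')(R) = Add(88, -71) = 17)
c = -810 (c = Add(-720, -90) = -810)
Mul(Add(-8816, -25467), Pow(Add(Function('M')(22), c), -1)) = Mul(Add(-8816, -25467), Pow(Add(17, -810), -1)) = Mul(-34283, Pow(-793, -1)) = Mul(-34283, Rational(-1, 793)) = Rational(34283, 793)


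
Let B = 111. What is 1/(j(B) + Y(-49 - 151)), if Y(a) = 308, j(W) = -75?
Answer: 1/233 ≈ 0.0042918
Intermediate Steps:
1/(j(B) + Y(-49 - 151)) = 1/(-75 + 308) = 1/233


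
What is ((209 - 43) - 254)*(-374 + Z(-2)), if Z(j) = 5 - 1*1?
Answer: 32560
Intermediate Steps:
Z(j) = 4 (Z(j) = 5 - 1 = 4)
((209 - 43) - 254)*(-374 + Z(-2)) = ((209 - 43) - 254)*(-374 + 4) = (166 - 254)*(-370) = -88*(-370) = 32560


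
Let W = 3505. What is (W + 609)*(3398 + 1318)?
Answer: 19401624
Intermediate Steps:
(W + 609)*(3398 + 1318) = (3505 + 609)*(3398 + 1318) = 4114*4716 = 19401624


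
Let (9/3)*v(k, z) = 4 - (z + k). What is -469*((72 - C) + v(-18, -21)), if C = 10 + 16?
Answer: -84889/3 ≈ -28296.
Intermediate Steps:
C = 26
v(k, z) = 4/3 - k/3 - z/3 (v(k, z) = (4 - (z + k))/3 = (4 - (k + z))/3 = (4 + (-k - z))/3 = (4 - k - z)/3 = 4/3 - k/3 - z/3)
-469*((72 - C) + v(-18, -21)) = -469*((72 - 1*26) + (4/3 - ⅓*(-18) - ⅓*(-21))) = -469*((72 - 26) + (4/3 + 6 + 7)) = -469*(46 + 43/3) = -469*181/3 = -84889/3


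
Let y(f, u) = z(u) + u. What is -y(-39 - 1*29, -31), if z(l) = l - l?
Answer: 31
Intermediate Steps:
z(l) = 0
y(f, u) = u (y(f, u) = 0 + u = u)
-y(-39 - 1*29, -31) = -1*(-31) = 31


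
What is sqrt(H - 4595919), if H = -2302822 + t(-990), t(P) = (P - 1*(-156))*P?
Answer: I*sqrt(6073081) ≈ 2464.4*I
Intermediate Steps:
t(P) = P*(156 + P) (t(P) = (P + 156)*P = (156 + P)*P = P*(156 + P))
H = -1477162 (H = -2302822 - 990*(156 - 990) = -2302822 - 990*(-834) = -2302822 + 825660 = -1477162)
sqrt(H - 4595919) = sqrt(-1477162 - 4595919) = sqrt(-6073081) = I*sqrt(6073081)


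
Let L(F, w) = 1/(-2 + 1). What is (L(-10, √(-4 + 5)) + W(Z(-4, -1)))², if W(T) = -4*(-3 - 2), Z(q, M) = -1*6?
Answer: 361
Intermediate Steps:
Z(q, M) = -6
L(F, w) = -1 (L(F, w) = 1/(-1) = -1)
W(T) = 20 (W(T) = -4*(-5) = 20)
(L(-10, √(-4 + 5)) + W(Z(-4, -1)))² = (-1 + 20)² = 19² = 361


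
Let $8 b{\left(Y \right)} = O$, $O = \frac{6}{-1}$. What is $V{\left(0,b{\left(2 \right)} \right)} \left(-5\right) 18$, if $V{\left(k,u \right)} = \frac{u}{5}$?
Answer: $\frac{27}{2} \approx 13.5$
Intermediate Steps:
$O = -6$ ($O = 6 \left(-1\right) = -6$)
$b{\left(Y \right)} = - \frac{3}{4}$ ($b{\left(Y \right)} = \frac{1}{8} \left(-6\right) = - \frac{3}{4}$)
$V{\left(k,u \right)} = \frac{u}{5}$ ($V{\left(k,u \right)} = u \frac{1}{5} = \frac{u}{5}$)
$V{\left(0,b{\left(2 \right)} \right)} \left(-5\right) 18 = \frac{1}{5} \left(- \frac{3}{4}\right) \left(-5\right) 18 = \left(- \frac{3}{20}\right) \left(-5\right) 18 = \frac{3}{4} \cdot 18 = \frac{27}{2}$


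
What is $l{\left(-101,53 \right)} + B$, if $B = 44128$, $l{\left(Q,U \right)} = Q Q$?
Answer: $54329$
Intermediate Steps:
$l{\left(Q,U \right)} = Q^{2}$
$l{\left(-101,53 \right)} + B = \left(-101\right)^{2} + 44128 = 10201 + 44128 = 54329$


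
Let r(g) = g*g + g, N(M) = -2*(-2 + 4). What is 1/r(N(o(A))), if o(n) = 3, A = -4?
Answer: 1/12 ≈ 0.083333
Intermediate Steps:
N(M) = -4 (N(M) = -2*2 = -4)
r(g) = g + g² (r(g) = g² + g = g + g²)
1/r(N(o(A))) = 1/(-4*(1 - 4)) = 1/(-4*(-3)) = 1/12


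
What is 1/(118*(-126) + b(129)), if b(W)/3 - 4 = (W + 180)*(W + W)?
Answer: 1/224310 ≈ 4.4581e-6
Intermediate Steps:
b(W) = 12 + 6*W*(180 + W) (b(W) = 12 + 3*((W + 180)*(W + W)) = 12 + 3*((180 + W)*(2*W)) = 12 + 3*(2*W*(180 + W)) = 12 + 6*W*(180 + W))
1/(118*(-126) + b(129)) = 1/(118*(-126) + (12 + 6*129² + 1080*129)) = 1/(-14868 + (12 + 6*16641 + 139320)) = 1/(-14868 + (12 + 99846 + 139320)) = 1/(-14868 + 239178) = 1/224310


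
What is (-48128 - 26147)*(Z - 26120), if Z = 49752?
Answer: -1755266800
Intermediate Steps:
(-48128 - 26147)*(Z - 26120) = (-48128 - 26147)*(49752 - 26120) = -74275*23632 = -1755266800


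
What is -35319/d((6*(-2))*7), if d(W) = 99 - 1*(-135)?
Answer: -11773/78 ≈ -150.94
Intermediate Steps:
d(W) = 234 (d(W) = 99 + 135 = 234)
-35319/d((6*(-2))*7) = -35319/234 = -35319*1/234 = -11773/78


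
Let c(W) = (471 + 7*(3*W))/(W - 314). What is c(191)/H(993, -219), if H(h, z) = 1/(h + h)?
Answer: -2967084/41 ≈ -72368.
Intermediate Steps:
H(h, z) = 1/(2*h)
c(W) = (471 + 21*W)/(-314 + W)
c(191)/H(993, -219) = (3*(157 + 7*191)/(-314 + 191))/(((½)/993)) = (3*(157 + 1337)/(-123))/(((½)*(1/993))) = (3*(-1/123)*1494)/(1/1986) = -1494/41*1986 = -2967084/41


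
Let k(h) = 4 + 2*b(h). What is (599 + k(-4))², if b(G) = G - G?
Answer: 363609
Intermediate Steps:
b(G) = 0
k(h) = 4 (k(h) = 4 + 2*0 = 4 + 0 = 4)
(599 + k(-4))² = (599 + 4)² = 603² = 363609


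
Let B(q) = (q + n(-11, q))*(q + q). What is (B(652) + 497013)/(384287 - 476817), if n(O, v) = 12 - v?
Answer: -512661/92530 ≈ -5.5405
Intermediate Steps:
B(q) = 24*q (B(q) = (q + (12 - q))*(q + q) = 12*(2*q) = 24*q)
(B(652) + 497013)/(384287 - 476817) = (24*652 + 497013)/(384287 - 476817) = (15648 + 497013)/(-92530) = 512661*(-1/92530) = -512661/92530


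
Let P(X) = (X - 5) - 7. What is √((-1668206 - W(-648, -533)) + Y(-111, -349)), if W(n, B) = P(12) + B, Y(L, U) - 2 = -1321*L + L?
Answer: I*√1521151 ≈ 1233.3*I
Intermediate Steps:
P(X) = -12 + X (P(X) = (-5 + X) - 7 = -12 + X)
Y(L, U) = 2 - 1320*L (Y(L, U) = 2 + (-1321*L + L) = 2 - 1320*L)
W(n, B) = B (W(n, B) = (-12 + 12) + B = 0 + B = B)
√((-1668206 - W(-648, -533)) + Y(-111, -349)) = √((-1668206 - 1*(-533)) + (2 - 1320*(-111))) = √((-1668206 + 533) + (2 + 146520)) = √(-1667673 + 146522) = √(-1521151) = I*√1521151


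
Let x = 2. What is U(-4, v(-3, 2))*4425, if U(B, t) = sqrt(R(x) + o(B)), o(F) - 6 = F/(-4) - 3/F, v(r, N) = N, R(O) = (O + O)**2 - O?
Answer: 4425*sqrt(87)/2 ≈ 20637.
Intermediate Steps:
R(O) = -O + 4*O**2 (R(O) = (2*O)**2 - O = 4*O**2 - O = -O + 4*O**2)
o(F) = 6 - 3/F - F/4 (o(F) = 6 + (F/(-4) - 3/F) = 6 + (F*(-1/4) - 3/F) = 6 + (-F/4 - 3/F) = 6 + (-3/F - F/4) = 6 - 3/F - F/4)
U(B, t) = sqrt(20 - 3/B - B/4) (U(B, t) = sqrt(2*(-1 + 4*2) + (6 - 3/B - B/4)) = sqrt(2*(-1 + 8) + (6 - 3/B - B/4)) = sqrt(2*7 + (6 - 3/B - B/4)) = sqrt(14 + (6 - 3/B - B/4)) = sqrt(20 - 3/B - B/4))
U(-4, v(-3, 2))*4425 = (sqrt(80 - 1*(-4) - 12/(-4))/2)*4425 = (sqrt(80 + 4 - 12*(-1/4))/2)*4425 = (sqrt(80 + 4 + 3)/2)*4425 = (sqrt(87)/2)*4425 = 4425*sqrt(87)/2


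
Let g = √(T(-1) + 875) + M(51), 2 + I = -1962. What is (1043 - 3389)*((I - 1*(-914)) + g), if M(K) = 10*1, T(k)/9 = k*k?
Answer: 2439840 - 4692*√221 ≈ 2.3701e+6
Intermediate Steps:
I = -1964 (I = -2 - 1962 = -1964)
T(k) = 9*k² (T(k) = 9*(k*k) = 9*k²)
M(K) = 10
g = 10 + 2*√221 (g = √(9*(-1)² + 875) + 10 = √(9*1 + 875) + 10 = √(9 + 875) + 10 = √884 + 10 = 2*√221 + 10 = 10 + 2*√221 ≈ 39.732)
(1043 - 3389)*((I - 1*(-914)) + g) = (1043 - 3389)*((-1964 - 1*(-914)) + (10 + 2*√221)) = -2346*((-1964 + 914) + (10 + 2*√221)) = -2346*(-1050 + (10 + 2*√221)) = -2346*(-1040 + 2*√221) = 2439840 - 4692*√221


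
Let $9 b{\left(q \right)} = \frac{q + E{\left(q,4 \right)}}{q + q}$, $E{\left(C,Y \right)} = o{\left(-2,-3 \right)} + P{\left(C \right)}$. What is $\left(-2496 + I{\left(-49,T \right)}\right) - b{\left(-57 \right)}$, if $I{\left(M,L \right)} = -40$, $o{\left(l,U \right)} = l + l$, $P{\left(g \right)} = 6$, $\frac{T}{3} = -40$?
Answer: $- \frac{2601991}{1026} \approx -2536.1$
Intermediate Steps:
$T = -120$ ($T = 3 \left(-40\right) = -120$)
$o{\left(l,U \right)} = 2 l$
$E{\left(C,Y \right)} = 2$ ($E{\left(C,Y \right)} = 2 \left(-2\right) + 6 = -4 + 6 = 2$)
$b{\left(q \right)} = \frac{2 + q}{18 q}$ ($b{\left(q \right)} = \frac{\left(q + 2\right) \frac{1}{q + q}}{9} = \frac{\left(2 + q\right) \frac{1}{2 q}}{9} = \frac{\frac{1}{2} \frac{1}{q} \left(2 + q\right)}{9} = \frac{2 + q}{18 q}$)
$\left(-2496 + I{\left(-49,T \right)}\right) - b{\left(-57 \right)} = \left(-2496 - 40\right) - \frac{2 - 57}{18 \left(-57\right)} = -2536 - \frac{1}{18} \left(- \frac{1}{57}\right) \left(-55\right) = -2536 - \frac{55}{1026} = - \frac{2601991}{1026}$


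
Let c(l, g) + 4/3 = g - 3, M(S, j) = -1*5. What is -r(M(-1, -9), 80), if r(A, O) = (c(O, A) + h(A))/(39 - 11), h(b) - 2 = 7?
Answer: 1/84 ≈ 0.011905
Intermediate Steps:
M(S, j) = -5
c(l, g) = -13/3 + g (c(l, g) = -4/3 + (g - 3) = -4/3 + (-3 + g) = -13/3 + g)
h(b) = 9 (h(b) = 2 + 7 = 9)
r(A, O) = ⅙ + A/28 (r(A, O) = ((-13/3 + A) + 9)/(39 - 11) = (14/3 + A)/28 = (14/3 + A)*(1/28) = ⅙ + A/28)
-r(M(-1, -9), 80) = -(⅙ + (1/28)*(-5)) = -(⅙ - 5/28) = -1*(-1/84) = 1/84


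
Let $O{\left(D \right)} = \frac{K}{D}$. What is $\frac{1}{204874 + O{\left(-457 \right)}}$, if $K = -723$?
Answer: $\frac{457}{93628141} \approx 4.881 \cdot 10^{-6}$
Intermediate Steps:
$O{\left(D \right)} = - \frac{723}{D}$
$\frac{1}{204874 + O{\left(-457 \right)}} = \frac{1}{204874 - \frac{723}{-457}} = \frac{1}{204874 - - \frac{723}{457}} = \frac{1}{204874 + \frac{723}{457}} = \frac{1}{\frac{93628141}{457}} = \frac{457}{93628141}$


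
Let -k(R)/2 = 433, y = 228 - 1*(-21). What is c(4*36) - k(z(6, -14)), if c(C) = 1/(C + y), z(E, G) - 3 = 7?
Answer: 340339/393 ≈ 866.00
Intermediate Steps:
z(E, G) = 10 (z(E, G) = 3 + 7 = 10)
y = 249 (y = 228 + 21 = 249)
k(R) = -866 (k(R) = -2*433 = -866)
c(C) = 1/(249 + C) (c(C) = 1/(C + 249) = 1/(249 + C))
c(4*36) - k(z(6, -14)) = 1/(249 + 4*36) - 1*(-866) = 1/(249 + 144) + 866 = 1/393 + 866 = 340339/393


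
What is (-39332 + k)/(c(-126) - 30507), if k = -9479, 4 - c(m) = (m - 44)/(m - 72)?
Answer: 4832289/3019882 ≈ 1.6002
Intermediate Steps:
c(m) = 4 - (-44 + m)/(-72 + m) (c(m) = 4 - (m - 44)/(m - 72) = 4 - (-44 + m)/(-72 + m))
(-39332 + k)/(c(-126) - 30507) = (-39332 - 9479)/((-244 + 3*(-126))/(-72 - 126) - 30507) = -48811/((-244 - 378)/(-198) - 30507) = -48811/(-1/198*(-622) - 30507) = -48811/(311/99 - 30507) = -48811/(-3019882/99) = -48811*(-99/3019882) = 4832289/3019882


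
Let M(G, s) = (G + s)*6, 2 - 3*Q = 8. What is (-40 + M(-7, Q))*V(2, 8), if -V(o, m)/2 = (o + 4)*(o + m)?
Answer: 11280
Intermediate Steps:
Q = -2 (Q = ⅔ - ⅓*8 = ⅔ - 8/3 = -2)
V(o, m) = -2*(4 + o)*(m + o) (V(o, m) = -2*(o + 4)*(o + m) = -2*(4 + o)*(m + o))
M(G, s) = 6*G + 6*s
(-40 + M(-7, Q))*V(2, 8) = (-40 + (6*(-7) + 6*(-2)))*(-8*8 - 8*2 - 2*2² - 2*8*2) = (-40 + (-42 - 12))*(-64 - 16 - 2*4 - 32) = (-40 - 54)*(-64 - 16 - 8 - 32) = -94*(-120) = 11280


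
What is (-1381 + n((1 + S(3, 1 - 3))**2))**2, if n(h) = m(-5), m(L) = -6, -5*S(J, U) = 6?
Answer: 1923769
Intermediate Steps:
S(J, U) = -6/5 (S(J, U) = -1/5*6 = -6/5)
n(h) = -6
(-1381 + n((1 + S(3, 1 - 3))**2))**2 = (-1381 - 6)**2 = (-1387)**2 = 1923769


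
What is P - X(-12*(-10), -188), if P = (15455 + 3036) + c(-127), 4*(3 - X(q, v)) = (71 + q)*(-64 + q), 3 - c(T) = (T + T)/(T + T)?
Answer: 21164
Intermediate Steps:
c(T) = 2 (c(T) = 3 - (T + T)/(T + T) = 3 - 2*T/(2*T) = 3 - 2*T*1/(2*T) = 3 - 1*1 = 3 - 1 = 2)
X(q, v) = 3 - (-64 + q)*(71 + q)/4 (X(q, v) = 3 - (71 + q)*(-64 + q)/4 = 3 - (-64 + q)*(71 + q)/4)
P = 18493 (P = (15455 + 3036) + 2 = 18491 + 2 = 18493)
P - X(-12*(-10), -188) = 18493 - (1139 - (-21)*(-10) - (-12*(-10))²/4) = 18493 - (1139 - 7/4*120 - ¼*120²) = 18493 - (1139 - 210 - ¼*14400) = 18493 - (1139 - 210 - 3600) = 18493 - 1*(-2671) = 18493 + 2671 = 21164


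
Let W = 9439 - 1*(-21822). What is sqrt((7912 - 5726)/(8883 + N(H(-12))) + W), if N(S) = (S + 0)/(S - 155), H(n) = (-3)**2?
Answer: sqrt(5842285604451905)/432303 ≈ 176.81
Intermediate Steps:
H(n) = 9
N(S) = S/(-155 + S)
W = 31261 (W = 9439 + 21822 = 31261)
sqrt((7912 - 5726)/(8883 + N(H(-12))) + W) = sqrt((7912 - 5726)/(8883 + 9/(-155 + 9)) + 31261) = sqrt(2186/(8883 + 9/(-146)) + 31261) = sqrt(2186/(8883 + 9*(-1/146)) + 31261) = sqrt(2186/(8883 - 9/146) + 31261) = sqrt(2186/(1296909/146) + 31261) = sqrt(2186*(146/1296909) + 31261) = sqrt(319156/1296909 + 31261) = sqrt(40542991405/1296909) = sqrt(5842285604451905)/432303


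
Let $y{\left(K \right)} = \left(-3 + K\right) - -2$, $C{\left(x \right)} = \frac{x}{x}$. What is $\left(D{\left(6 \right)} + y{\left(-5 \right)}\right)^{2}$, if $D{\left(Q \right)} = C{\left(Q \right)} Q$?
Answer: $0$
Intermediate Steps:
$C{\left(x \right)} = 1$
$D{\left(Q \right)} = Q$ ($D{\left(Q \right)} = 1 Q = Q$)
$y{\left(K \right)} = -1 + K$ ($y{\left(K \right)} = \left(-3 + K\right) + 2 = -1 + K$)
$\left(D{\left(6 \right)} + y{\left(-5 \right)}\right)^{2} = \left(6 - 6\right)^{2} = 0^{2} = 0$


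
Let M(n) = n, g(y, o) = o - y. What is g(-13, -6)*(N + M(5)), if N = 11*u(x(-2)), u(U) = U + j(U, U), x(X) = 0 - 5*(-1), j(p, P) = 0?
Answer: 420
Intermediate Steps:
x(X) = 5 (x(X) = 0 + 5 = 5)
u(U) = U (u(U) = U + 0 = U)
N = 55 (N = 11*5 = 55)
g(-13, -6)*(N + M(5)) = (-6 - 1*(-13))*(55 + 5) = (-6 + 13)*60 = 7*60 = 420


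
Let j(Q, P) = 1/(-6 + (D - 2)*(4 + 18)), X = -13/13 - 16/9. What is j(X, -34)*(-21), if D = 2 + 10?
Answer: -21/214 ≈ -0.098131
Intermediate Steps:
D = 12
X = -25/9 (X = -13*1/13 - 16*1/9 = -1 - 16/9 = -25/9 ≈ -2.7778)
j(Q, P) = 1/214 (j(Q, P) = 1/(-6 + (12 - 2)*(4 + 18)) = 1/(-6 + 10*22) = 1/(-6 + 220) = 1/214)
j(X, -34)*(-21) = (1/214)*(-21) = -21/214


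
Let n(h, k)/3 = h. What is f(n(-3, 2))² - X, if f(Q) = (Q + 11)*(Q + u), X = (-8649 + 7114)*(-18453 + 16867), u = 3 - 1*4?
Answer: -2434110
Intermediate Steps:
n(h, k) = 3*h
u = -1 (u = 3 - 4 = -1)
X = 2434510 (X = -1535*(-1586) = 2434510)
f(Q) = (-1 + Q)*(11 + Q) (f(Q) = (Q + 11)*(Q - 1) = (11 + Q)*(-1 + Q) = (-1 + Q)*(11 + Q))
f(n(-3, 2))² - X = (-11 + (3*(-3))² + 10*(3*(-3)))² - 1*2434510 = (-11 + (-9)² + 10*(-9))² - 2434510 = (-11 + 81 - 90)² - 2434510 = (-20)² - 2434510 = 400 - 2434510 = -2434110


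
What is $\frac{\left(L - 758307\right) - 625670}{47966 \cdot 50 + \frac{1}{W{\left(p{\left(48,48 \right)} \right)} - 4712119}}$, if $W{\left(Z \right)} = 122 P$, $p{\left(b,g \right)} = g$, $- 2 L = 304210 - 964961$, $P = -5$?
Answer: $- \frac{9930676686987}{22605075921398} \approx -0.43931$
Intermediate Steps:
$L = \frac{660751}{2}$ ($L = - \frac{304210 - 964961}{2} = \left(- \frac{1}{2}\right) \left(-660751\right) = \frac{660751}{2} \approx 3.3038 \cdot 10^{5}$)
$W{\left(Z \right)} = -610$ ($W{\left(Z \right)} = 122 \left(-5\right) = -610$)
$\frac{\left(L - 758307\right) - 625670}{47966 \cdot 50 + \frac{1}{W{\left(p{\left(48,48 \right)} \right)} - 4712119}} = \frac{\left(\frac{660751}{2} - 758307\right) - 625670}{47966 \cdot 50 + \frac{1}{-610 - 4712119}} = \frac{\left(\frac{660751}{2} - 758307\right) - 625670}{2398300 + \frac{1}{-4712729}} = \frac{- \frac{855863}{2} - 625670}{2398300 - \frac{1}{4712729}} = - \frac{2107203}{2 \cdot \frac{11302537960699}{4712729}} = \left(- \frac{2107203}{2}\right) \frac{4712729}{11302537960699} = - \frac{9930676686987}{22605075921398}$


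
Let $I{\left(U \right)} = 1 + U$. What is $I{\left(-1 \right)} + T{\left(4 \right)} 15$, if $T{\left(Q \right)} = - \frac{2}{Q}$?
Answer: $- \frac{15}{2} \approx -7.5$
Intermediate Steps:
$I{\left(-1 \right)} + T{\left(4 \right)} 15 = \left(1 - 1\right) + - \frac{2}{4} \cdot 15 = 0 + \left(-2\right) \frac{1}{4} \cdot 15 = 0 - \frac{15}{2} = - \frac{15}{2}$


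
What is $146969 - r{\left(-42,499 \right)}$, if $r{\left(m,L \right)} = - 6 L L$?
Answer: $1640975$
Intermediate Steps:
$r{\left(m,L \right)} = - 6 L^{2}$
$146969 - r{\left(-42,499 \right)} = 146969 - - 6 \cdot 499^{2} = 146969 - \left(-6\right) 249001 = 146969 - -1494006 = 146969 + 1494006 = 1640975$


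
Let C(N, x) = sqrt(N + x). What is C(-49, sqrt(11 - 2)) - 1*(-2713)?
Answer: 2713 + I*sqrt(46) ≈ 2713.0 + 6.7823*I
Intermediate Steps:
C(-49, sqrt(11 - 2)) - 1*(-2713) = sqrt(-49 + sqrt(11 - 2)) - 1*(-2713) = sqrt(-49 + sqrt(9)) + 2713 = sqrt(-49 + 3) + 2713 = sqrt(-46) + 2713 = I*sqrt(46) + 2713 = 2713 + I*sqrt(46)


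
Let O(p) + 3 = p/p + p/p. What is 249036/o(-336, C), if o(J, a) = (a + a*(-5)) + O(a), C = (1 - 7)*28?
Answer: 249036/671 ≈ 371.14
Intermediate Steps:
C = -168 (C = -6*28 = -168)
O(p) = -1 (O(p) = -3 + (p/p + p/p) = -3 + (1 + 1) = -3 + 2 = -1)
o(J, a) = -1 - 4*a (o(J, a) = (a + a*(-5)) - 1 = (a - 5*a) - 1 = -4*a - 1 = -1 - 4*a)
249036/o(-336, C) = 249036/(-1 - 4*(-168)) = 249036/(-1 + 672) = 249036/671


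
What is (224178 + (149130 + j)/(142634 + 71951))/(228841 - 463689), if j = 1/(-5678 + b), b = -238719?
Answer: -11756811841388219/12316352130177760 ≈ -0.95457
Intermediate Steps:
j = -1/244397 (j = 1/(-5678 - 238719) = 1/(-244397) = -1/244397 ≈ -4.0917e-6)
(224178 + (149130 + j)/(142634 + 71951))/(228841 - 463689) = (224178 + (149130 - 1/244397)/(142634 + 71951))/(228841 - 463689) = (224178 + (36446924609/244397)/214585)/(-234848) = (224178 + (36446924609/244397)*(1/214585))*(-1/234848) = (224178 + 36446924609/52443930245)*(-1/234848) = (11756811841388219/52443930245)*(-1/234848) = -11756811841388219/12316352130177760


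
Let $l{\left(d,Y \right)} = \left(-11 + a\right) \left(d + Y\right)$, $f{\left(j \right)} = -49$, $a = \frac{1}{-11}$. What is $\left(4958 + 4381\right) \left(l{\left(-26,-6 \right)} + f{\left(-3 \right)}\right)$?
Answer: $2856885$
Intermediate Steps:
$a = - \frac{1}{11} \approx -0.090909$
$l{\left(d,Y \right)} = - \frac{122 Y}{11} - \frac{122 d}{11}$ ($l{\left(d,Y \right)} = \left(-11 - \frac{1}{11}\right) \left(d + Y\right) = - \frac{122 \left(Y + d\right)}{11} = - \frac{122 Y}{11} - \frac{122 d}{11}$)
$\left(4958 + 4381\right) \left(l{\left(-26,-6 \right)} + f{\left(-3 \right)}\right) = \left(4958 + 4381\right) \left(\left(\left(- \frac{122}{11}\right) \left(-6\right) - - \frac{3172}{11}\right) - 49\right) = 9339 \left(\left(\frac{732}{11} + \frac{3172}{11}\right) - 49\right) = 9339 \left(\frac{3904}{11} - 49\right) = 9339 \cdot \frac{3365}{11} = 2856885$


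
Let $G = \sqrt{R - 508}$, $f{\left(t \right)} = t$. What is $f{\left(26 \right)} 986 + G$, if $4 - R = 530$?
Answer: $25636 + i \sqrt{1034} \approx 25636.0 + 32.156 i$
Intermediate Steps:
$R = -526$ ($R = 4 - 530 = -526$)
$G = i \sqrt{1034}$ ($G = \sqrt{-526 - 508} = \sqrt{-1034} = i \sqrt{1034} \approx 32.156 i$)
$f{\left(26 \right)} 986 + G = 26 \cdot 986 + i \sqrt{1034} = 25636 + i \sqrt{1034}$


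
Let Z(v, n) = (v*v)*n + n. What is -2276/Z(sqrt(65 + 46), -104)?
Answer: 569/2912 ≈ 0.19540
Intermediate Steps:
Z(v, n) = n + n*v**2 (Z(v, n) = v**2*n + n = n*v**2 + n = n + n*v**2)
-2276/Z(sqrt(65 + 46), -104) = -2276*(-1/(104*(1 + (sqrt(65 + 46))**2))) = -2276*(-1/(104*(1 + (sqrt(111))**2))) = -2276*(-1/(104*(1 + 111))) = -2276/((-104*112)) = -2276/(-11648) = -2276*(-1/11648) = 569/2912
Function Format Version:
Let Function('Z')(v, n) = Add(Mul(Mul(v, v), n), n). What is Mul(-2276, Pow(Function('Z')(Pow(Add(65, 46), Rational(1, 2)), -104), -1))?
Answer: Rational(569, 2912) ≈ 0.19540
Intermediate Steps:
Function('Z')(v, n) = Add(n, Mul(n, Pow(v, 2))) (Function('Z')(v, n) = Add(Mul(Pow(v, 2), n), n) = Add(Mul(n, Pow(v, 2)), n) = Add(n, Mul(n, Pow(v, 2))))
Mul(-2276, Pow(Function('Z')(Pow(Add(65, 46), Rational(1, 2)), -104), -1)) = Mul(-2276, Pow(Mul(-104, Add(1, Pow(Pow(Add(65, 46), Rational(1, 2)), 2))), -1)) = Mul(-2276, Pow(Mul(-104, Add(1, Pow(Pow(111, Rational(1, 2)), 2))), -1)) = Mul(-2276, Pow(Mul(-104, Add(1, 111)), -1)) = Mul(-2276, Pow(Mul(-104, 112), -1)) = Mul(-2276, Pow(-11648, -1)) = Mul(-2276, Rational(-1, 11648)) = Rational(569, 2912)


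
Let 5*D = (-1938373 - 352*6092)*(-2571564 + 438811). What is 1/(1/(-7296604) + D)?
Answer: 36483020/63535268640586188679 ≈ 5.7422e-13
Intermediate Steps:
D = 8707512240021/5 (D = ((-1938373 - 352*6092)*(-2571564 + 438811))/5 = ((-1938373 - 2144384)*(-2132753))/5 = (-4082757*(-2132753))/5 = (1/5)*8707512240021 = 8707512240021/5 ≈ 1.7415e+12)
1/(1/(-7296604) + D) = 1/(1/(-7296604) + 8707512240021/5) = 1/(-1/7296604 + 8707512240021/5) = 1/(63535268640586188679/36483020) = 36483020/63535268640586188679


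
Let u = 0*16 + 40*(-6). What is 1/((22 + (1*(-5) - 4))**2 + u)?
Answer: -1/71 ≈ -0.014085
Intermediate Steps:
u = -240 (u = 0 - 240 = -240)
1/((22 + (1*(-5) - 4))**2 + u) = 1/((22 + (1*(-5) - 4))**2 - 240) = 1/((22 + (-5 - 4))**2 - 240) = 1/((22 - 9)**2 - 240) = 1/(13**2 - 240) = 1/(169 - 240) = 1/(-71) = -1/71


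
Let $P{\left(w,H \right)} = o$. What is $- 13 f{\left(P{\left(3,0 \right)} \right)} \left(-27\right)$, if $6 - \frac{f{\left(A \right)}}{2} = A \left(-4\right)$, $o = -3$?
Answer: $-4212$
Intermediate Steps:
$P{\left(w,H \right)} = -3$
$f{\left(A \right)} = 12 + 8 A$ ($f{\left(A \right)} = 12 - 2 A \left(-4\right) = 12 - 2 \left(- 4 A\right) = 12 + 8 A$)
$- 13 f{\left(P{\left(3,0 \right)} \right)} \left(-27\right) = - 13 \left(12 + 8 \left(-3\right)\right) \left(-27\right) = - 13 \left(12 - 24\right) \left(-27\right) = \left(-13\right) \left(-12\right) \left(-27\right) = 156 \left(-27\right) = -4212$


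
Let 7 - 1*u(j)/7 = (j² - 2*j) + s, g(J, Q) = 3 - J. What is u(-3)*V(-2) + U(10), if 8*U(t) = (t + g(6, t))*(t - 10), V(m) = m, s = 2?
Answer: 140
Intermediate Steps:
u(j) = 35 - 7*j² + 14*j (u(j) = 49 - 7*((j² - 2*j) + 2) = 49 - 7*(2 + j² - 2*j) = 49 + (-14 - 7*j² + 14*j) = 35 - 7*j² + 14*j)
U(t) = (-10 + t)*(-3 + t)/8 (U(t) = ((t + (3 - 1*6))*(t - 10))/8 = ((t + (3 - 6))*(-10 + t))/8 = ((t - 3)*(-10 + t))/8 = ((-3 + t)*(-10 + t))/8 = ((-10 + t)*(-3 + t))/8 = (-10 + t)*(-3 + t)/8)
u(-3)*V(-2) + U(10) = (35 - 7*(-3)² + 14*(-3))*(-2) + (15/4 - 13/8*10 + (⅛)*10²) = (35 - 7*9 - 42)*(-2) + (15/4 - 65/4 + (⅛)*100) = (35 - 63 - 42)*(-2) + (15/4 - 65/4 + 25/2) = -70*(-2) + 0 = 140 + 0 = 140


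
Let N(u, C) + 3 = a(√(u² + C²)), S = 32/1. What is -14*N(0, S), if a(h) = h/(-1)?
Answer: 490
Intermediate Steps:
S = 32 (S = 32*1 = 32)
a(h) = -h (a(h) = h*(-1) = -h)
N(u, C) = -3 - √(C² + u²) (N(u, C) = -3 - √(u² + C²) = -3 - √(C² + u²))
-14*N(0, S) = -14*(-3 - √(32² + 0²)) = -14*(-3 - √(1024 + 0)) = -14*(-3 - √1024) = -14*(-3 - 1*32) = -14*(-3 - 32) = -14*(-35) = 490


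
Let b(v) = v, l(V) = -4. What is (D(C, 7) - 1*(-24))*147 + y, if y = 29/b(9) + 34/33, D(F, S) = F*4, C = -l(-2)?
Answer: 582541/99 ≈ 5884.3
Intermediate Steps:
C = 4 (C = -1*(-4) = 4)
D(F, S) = 4*F
y = 421/99 (y = 29/9 + 34/33 = 421/99 ≈ 4.2525)
(D(C, 7) - 1*(-24))*147 + y = (4*4 - 1*(-24))*147 + 421/99 = (16 + 24)*147 + 421/99 = 40*147 + 421/99 = 5880 + 421/99 = 582541/99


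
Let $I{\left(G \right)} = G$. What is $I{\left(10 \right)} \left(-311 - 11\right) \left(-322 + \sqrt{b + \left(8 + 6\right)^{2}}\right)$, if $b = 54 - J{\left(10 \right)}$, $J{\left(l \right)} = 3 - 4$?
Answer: $1036840 - 3220 \sqrt{251} \approx 9.8583 \cdot 10^{5}$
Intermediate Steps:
$J{\left(l \right)} = -1$
$b = 55$ ($b = 54 - -1 = 54 + 1 = 55$)
$I{\left(10 \right)} \left(-311 - 11\right) \left(-322 + \sqrt{b + \left(8 + 6\right)^{2}}\right) = 10 \left(-311 - 11\right) \left(-322 + \sqrt{55 + \left(8 + 6\right)^{2}}\right) = 10 \left(- 322 \left(-322 + \sqrt{55 + 14^{2}}\right)\right) = 10 \left(- 322 \left(-322 + \sqrt{55 + 196}\right)\right) = 10 \left(- 322 \left(-322 + \sqrt{251}\right)\right) = 10 \left(103684 - 322 \sqrt{251}\right) = 1036840 - 3220 \sqrt{251}$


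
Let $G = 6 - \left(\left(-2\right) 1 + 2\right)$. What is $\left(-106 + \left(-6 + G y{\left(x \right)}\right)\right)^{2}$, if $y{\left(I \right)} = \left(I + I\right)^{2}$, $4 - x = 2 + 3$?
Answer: $7744$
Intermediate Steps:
$x = -1$ ($x = 4 - \left(2 + 3\right) = 4 - 5 = -1$)
$G = 6$ ($G = 6 - \left(-2 + 2\right) = 6 - 0 = 6 + 0 = 6$)
$y{\left(I \right)} = 4 I^{2}$ ($y{\left(I \right)} = \left(2 I\right)^{2} = 4 I^{2}$)
$\left(-106 + \left(-6 + G y{\left(x \right)}\right)\right)^{2} = \left(-106 - \left(6 - 6 \cdot 4 \left(-1\right)^{2}\right)\right)^{2} = \left(-106 - \left(6 - 6 \cdot 4 \cdot 1\right)\right)^{2} = \left(-106 + \left(-6 + 6 \cdot 4\right)\right)^{2} = \left(-106 + \left(-6 + 24\right)\right)^{2} = \left(-106 + 18\right)^{2} = \left(-88\right)^{2} = 7744$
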